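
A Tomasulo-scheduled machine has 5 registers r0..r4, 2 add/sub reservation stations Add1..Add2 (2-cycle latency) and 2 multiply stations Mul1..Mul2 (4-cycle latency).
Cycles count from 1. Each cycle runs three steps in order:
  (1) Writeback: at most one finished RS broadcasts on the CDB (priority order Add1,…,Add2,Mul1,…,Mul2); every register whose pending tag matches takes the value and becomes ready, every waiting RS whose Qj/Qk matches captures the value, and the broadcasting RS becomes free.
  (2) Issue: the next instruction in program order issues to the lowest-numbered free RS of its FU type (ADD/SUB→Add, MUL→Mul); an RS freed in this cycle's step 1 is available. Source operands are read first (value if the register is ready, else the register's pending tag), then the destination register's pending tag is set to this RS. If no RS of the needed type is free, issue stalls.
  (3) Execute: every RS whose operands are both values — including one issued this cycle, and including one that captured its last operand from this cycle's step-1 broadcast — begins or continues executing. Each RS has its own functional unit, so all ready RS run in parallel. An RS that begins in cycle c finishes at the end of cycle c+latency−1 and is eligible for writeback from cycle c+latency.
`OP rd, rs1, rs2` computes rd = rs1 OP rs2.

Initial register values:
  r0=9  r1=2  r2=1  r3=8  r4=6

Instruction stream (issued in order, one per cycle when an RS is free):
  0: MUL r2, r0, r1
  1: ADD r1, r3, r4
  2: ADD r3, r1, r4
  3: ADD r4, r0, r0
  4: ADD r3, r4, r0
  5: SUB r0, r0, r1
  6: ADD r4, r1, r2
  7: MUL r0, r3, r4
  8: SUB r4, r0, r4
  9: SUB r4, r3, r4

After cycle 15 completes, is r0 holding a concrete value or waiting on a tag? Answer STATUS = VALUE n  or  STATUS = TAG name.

STATUS = VALUE 864

cycle 1: issue MUL r2<-Mul1 // r0:9,r1:2,r2:Mul1,r3:8,r4:6
cycle 2: issue ADD r1<-Add1 // r0:9,r1:Add1,r2:Mul1,r3:8,r4:6
cycle 3: issue ADD r3<-Add2 // r0:9,r1:Add1,r2:Mul1,r3:Add2,r4:6
cycle 4: CDB Add1=14; issue ADD r4<-Add1 // r0:9,r1:14,r2:Mul1,r3:Add2,r4:Add1
cycle 5: CDB Mul1=18; stall // r0:9,r1:14,r2:18,r3:Add2,r4:Add1
cycle 6: CDB Add1=18; issue ADD r3<-Add1 // r0:9,r1:14,r2:18,r3:Add1,r4:18
cycle 7: CDB Add2=20; issue SUB r0<-Add2 // r0:Add2,r1:14,r2:18,r3:Add1,r4:18
cycle 8: CDB Add1=27; issue ADD r4<-Add1 // r0:Add2,r1:14,r2:18,r3:27,r4:Add1
cycle 9: CDB Add2=-5; issue MUL r0<-Mul1 // r0:Mul1,r1:14,r2:18,r3:27,r4:Add1
cycle 10: CDB Add1=32; issue SUB r4<-Add1 // r0:Mul1,r1:14,r2:18,r3:27,r4:Add1
cycle 11: issue SUB r4<-Add2 // r0:Mul1,r1:14,r2:18,r3:27,r4:Add2
cycle 12: - // r0:Mul1,r1:14,r2:18,r3:27,r4:Add2
cycle 13: - // r0:Mul1,r1:14,r2:18,r3:27,r4:Add2
cycle 14: CDB Mul1=864 // r0:864,r1:14,r2:18,r3:27,r4:Add2
cycle 15: - // r0:864,r1:14,r2:18,r3:27,r4:Add2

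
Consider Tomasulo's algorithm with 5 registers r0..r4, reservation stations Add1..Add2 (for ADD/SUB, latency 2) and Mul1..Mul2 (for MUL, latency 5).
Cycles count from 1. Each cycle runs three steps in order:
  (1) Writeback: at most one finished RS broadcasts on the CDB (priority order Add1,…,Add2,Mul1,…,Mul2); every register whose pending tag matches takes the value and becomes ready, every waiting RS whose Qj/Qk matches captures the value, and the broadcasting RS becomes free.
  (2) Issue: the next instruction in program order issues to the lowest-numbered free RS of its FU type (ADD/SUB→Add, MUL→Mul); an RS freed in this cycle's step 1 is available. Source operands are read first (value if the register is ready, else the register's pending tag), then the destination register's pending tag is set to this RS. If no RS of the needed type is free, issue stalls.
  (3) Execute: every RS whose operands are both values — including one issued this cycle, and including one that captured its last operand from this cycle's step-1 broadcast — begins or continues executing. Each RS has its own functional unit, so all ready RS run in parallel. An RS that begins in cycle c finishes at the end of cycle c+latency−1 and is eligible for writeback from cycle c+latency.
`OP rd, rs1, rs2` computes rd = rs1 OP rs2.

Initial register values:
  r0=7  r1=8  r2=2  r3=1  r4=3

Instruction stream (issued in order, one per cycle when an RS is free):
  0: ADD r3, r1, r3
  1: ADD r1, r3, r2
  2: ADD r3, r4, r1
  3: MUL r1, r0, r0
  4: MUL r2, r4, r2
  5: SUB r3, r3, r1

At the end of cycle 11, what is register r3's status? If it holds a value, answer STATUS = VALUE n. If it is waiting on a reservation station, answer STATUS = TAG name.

STATUS = VALUE -35

cycle 1: issue ADD r3<-Add1 // r0:7,r1:8,r2:2,r3:Add1,r4:3
cycle 2: issue ADD r1<-Add2 // r0:7,r1:Add2,r2:2,r3:Add1,r4:3
cycle 3: CDB Add1=9; issue ADD r3<-Add1 // r0:7,r1:Add2,r2:2,r3:Add1,r4:3
cycle 4: issue MUL r1<-Mul1 // r0:7,r1:Mul1,r2:2,r3:Add1,r4:3
cycle 5: CDB Add2=11; issue MUL r2<-Mul2 // r0:7,r1:Mul1,r2:Mul2,r3:Add1,r4:3
cycle 6: issue SUB r3<-Add2 // r0:7,r1:Mul1,r2:Mul2,r3:Add2,r4:3
cycle 7: CDB Add1=14 // r0:7,r1:Mul1,r2:Mul2,r3:Add2,r4:3
cycle 8: - // r0:7,r1:Mul1,r2:Mul2,r3:Add2,r4:3
cycle 9: CDB Mul1=49 // r0:7,r1:49,r2:Mul2,r3:Add2,r4:3
cycle 10: CDB Mul2=6 // r0:7,r1:49,r2:6,r3:Add2,r4:3
cycle 11: CDB Add2=-35 // r0:7,r1:49,r2:6,r3:-35,r4:3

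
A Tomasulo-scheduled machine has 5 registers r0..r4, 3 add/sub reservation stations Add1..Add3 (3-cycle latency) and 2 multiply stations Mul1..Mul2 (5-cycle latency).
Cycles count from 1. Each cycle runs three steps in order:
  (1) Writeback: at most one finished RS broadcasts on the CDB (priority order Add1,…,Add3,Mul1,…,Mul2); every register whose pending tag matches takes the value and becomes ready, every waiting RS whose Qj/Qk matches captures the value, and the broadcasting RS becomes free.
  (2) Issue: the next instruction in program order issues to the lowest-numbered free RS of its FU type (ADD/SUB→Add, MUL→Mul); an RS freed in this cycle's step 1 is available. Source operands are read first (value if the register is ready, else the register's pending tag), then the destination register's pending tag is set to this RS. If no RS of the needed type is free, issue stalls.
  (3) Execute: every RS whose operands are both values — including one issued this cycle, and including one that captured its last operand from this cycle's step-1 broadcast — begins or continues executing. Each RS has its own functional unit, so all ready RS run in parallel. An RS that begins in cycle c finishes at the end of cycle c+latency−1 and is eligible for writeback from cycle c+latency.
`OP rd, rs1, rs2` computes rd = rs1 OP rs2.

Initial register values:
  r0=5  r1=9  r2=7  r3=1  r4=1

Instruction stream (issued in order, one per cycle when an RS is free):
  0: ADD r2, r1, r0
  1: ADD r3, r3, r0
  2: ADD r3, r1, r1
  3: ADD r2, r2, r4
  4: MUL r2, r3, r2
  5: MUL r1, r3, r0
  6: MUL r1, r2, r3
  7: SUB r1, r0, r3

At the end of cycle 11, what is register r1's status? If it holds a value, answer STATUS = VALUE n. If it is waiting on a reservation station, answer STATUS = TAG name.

STATUS = TAG Mul2

cycle 1: issue ADD r2<-Add1 // r0:5,r1:9,r2:Add1,r3:1,r4:1
cycle 2: issue ADD r3<-Add2 // r0:5,r1:9,r2:Add1,r3:Add2,r4:1
cycle 3: issue ADD r3<-Add3 // r0:5,r1:9,r2:Add1,r3:Add3,r4:1
cycle 4: CDB Add1=14; issue ADD r2<-Add1 // r0:5,r1:9,r2:Add1,r3:Add3,r4:1
cycle 5: CDB Add2=6; issue MUL r2<-Mul1 // r0:5,r1:9,r2:Mul1,r3:Add3,r4:1
cycle 6: CDB Add3=18; issue MUL r1<-Mul2 // r0:5,r1:Mul2,r2:Mul1,r3:18,r4:1
cycle 7: CDB Add1=15; stall // r0:5,r1:Mul2,r2:Mul1,r3:18,r4:1
cycle 8: stall // r0:5,r1:Mul2,r2:Mul1,r3:18,r4:1
cycle 9: stall // r0:5,r1:Mul2,r2:Mul1,r3:18,r4:1
cycle 10: stall // r0:5,r1:Mul2,r2:Mul1,r3:18,r4:1
cycle 11: CDB Mul2=90; issue MUL r1<-Mul2 // r0:5,r1:Mul2,r2:Mul1,r3:18,r4:1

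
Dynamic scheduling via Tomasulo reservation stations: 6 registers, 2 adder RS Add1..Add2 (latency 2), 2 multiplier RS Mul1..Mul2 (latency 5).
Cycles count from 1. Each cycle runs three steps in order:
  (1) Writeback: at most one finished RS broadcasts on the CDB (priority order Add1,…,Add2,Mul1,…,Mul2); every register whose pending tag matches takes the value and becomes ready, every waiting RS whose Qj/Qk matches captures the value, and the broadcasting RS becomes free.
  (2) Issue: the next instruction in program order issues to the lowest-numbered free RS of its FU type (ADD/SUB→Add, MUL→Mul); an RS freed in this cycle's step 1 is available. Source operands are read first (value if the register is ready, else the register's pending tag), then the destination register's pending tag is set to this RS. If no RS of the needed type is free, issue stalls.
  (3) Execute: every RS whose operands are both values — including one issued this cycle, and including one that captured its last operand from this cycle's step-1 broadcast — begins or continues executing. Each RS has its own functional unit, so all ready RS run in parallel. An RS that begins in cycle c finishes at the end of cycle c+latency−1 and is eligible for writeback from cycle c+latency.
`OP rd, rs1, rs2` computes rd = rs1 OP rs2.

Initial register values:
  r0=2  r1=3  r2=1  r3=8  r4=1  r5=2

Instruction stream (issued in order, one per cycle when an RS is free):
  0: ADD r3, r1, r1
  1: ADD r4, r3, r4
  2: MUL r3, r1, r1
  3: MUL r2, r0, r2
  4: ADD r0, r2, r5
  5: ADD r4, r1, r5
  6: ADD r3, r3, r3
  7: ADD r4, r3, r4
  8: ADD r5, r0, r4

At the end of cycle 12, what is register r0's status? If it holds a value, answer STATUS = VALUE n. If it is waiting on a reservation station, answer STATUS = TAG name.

cycle 1: issue ADD r3<-Add1 // r0:2,r1:3,r2:1,r3:Add1,r4:1,r5:2
cycle 2: issue ADD r4<-Add2 // r0:2,r1:3,r2:1,r3:Add1,r4:Add2,r5:2
cycle 3: CDB Add1=6; issue MUL r3<-Mul1 // r0:2,r1:3,r2:1,r3:Mul1,r4:Add2,r5:2
cycle 4: issue MUL r2<-Mul2 // r0:2,r1:3,r2:Mul2,r3:Mul1,r4:Add2,r5:2
cycle 5: CDB Add2=7; issue ADD r0<-Add1 // r0:Add1,r1:3,r2:Mul2,r3:Mul1,r4:7,r5:2
cycle 6: issue ADD r4<-Add2 // r0:Add1,r1:3,r2:Mul2,r3:Mul1,r4:Add2,r5:2
cycle 7: stall // r0:Add1,r1:3,r2:Mul2,r3:Mul1,r4:Add2,r5:2
cycle 8: CDB Add2=5; issue ADD r3<-Add2 // r0:Add1,r1:3,r2:Mul2,r3:Add2,r4:5,r5:2
cycle 9: CDB Mul1=9; stall // r0:Add1,r1:3,r2:Mul2,r3:Add2,r4:5,r5:2
cycle 10: CDB Mul2=2; stall // r0:Add1,r1:3,r2:2,r3:Add2,r4:5,r5:2
cycle 11: CDB Add2=18; issue ADD r4<-Add2 // r0:Add1,r1:3,r2:2,r3:18,r4:Add2,r5:2
cycle 12: CDB Add1=4; issue ADD r5<-Add1 // r0:4,r1:3,r2:2,r3:18,r4:Add2,r5:Add1

STATUS = VALUE 4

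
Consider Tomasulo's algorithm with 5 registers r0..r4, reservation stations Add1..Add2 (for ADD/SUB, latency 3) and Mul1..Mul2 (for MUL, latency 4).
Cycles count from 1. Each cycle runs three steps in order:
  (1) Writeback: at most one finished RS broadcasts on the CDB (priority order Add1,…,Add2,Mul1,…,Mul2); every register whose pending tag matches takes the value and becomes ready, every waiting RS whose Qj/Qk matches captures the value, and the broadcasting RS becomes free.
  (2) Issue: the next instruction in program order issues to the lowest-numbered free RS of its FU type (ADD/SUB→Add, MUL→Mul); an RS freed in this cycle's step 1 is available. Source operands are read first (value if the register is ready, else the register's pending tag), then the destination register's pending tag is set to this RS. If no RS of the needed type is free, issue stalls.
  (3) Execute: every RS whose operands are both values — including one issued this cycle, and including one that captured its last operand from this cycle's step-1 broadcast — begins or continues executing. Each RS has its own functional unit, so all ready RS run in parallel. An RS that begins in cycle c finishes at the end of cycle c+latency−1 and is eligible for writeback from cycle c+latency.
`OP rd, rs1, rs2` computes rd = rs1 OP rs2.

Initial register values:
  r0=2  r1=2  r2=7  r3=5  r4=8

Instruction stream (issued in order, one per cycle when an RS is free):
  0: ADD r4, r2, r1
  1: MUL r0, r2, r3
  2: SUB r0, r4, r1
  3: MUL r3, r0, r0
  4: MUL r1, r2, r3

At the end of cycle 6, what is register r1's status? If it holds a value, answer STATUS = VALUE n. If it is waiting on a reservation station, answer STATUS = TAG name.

STATUS = TAG Mul1

  c1: issue ADD r4<-Add1  regs: r0:2,r1:2,r2:7,r3:5,r4:Add1
  c2: issue MUL r0<-Mul1  regs: r0:Mul1,r1:2,r2:7,r3:5,r4:Add1
  c3: issue SUB r0<-Add2  regs: r0:Add2,r1:2,r2:7,r3:5,r4:Add1
  c4: CDB Add1=9; issue MUL r3<-Mul2  regs: r0:Add2,r1:2,r2:7,r3:Mul2,r4:9
  c5: stall  regs: r0:Add2,r1:2,r2:7,r3:Mul2,r4:9
  c6: CDB Mul1=35; issue MUL r1<-Mul1  regs: r0:Add2,r1:Mul1,r2:7,r3:Mul2,r4:9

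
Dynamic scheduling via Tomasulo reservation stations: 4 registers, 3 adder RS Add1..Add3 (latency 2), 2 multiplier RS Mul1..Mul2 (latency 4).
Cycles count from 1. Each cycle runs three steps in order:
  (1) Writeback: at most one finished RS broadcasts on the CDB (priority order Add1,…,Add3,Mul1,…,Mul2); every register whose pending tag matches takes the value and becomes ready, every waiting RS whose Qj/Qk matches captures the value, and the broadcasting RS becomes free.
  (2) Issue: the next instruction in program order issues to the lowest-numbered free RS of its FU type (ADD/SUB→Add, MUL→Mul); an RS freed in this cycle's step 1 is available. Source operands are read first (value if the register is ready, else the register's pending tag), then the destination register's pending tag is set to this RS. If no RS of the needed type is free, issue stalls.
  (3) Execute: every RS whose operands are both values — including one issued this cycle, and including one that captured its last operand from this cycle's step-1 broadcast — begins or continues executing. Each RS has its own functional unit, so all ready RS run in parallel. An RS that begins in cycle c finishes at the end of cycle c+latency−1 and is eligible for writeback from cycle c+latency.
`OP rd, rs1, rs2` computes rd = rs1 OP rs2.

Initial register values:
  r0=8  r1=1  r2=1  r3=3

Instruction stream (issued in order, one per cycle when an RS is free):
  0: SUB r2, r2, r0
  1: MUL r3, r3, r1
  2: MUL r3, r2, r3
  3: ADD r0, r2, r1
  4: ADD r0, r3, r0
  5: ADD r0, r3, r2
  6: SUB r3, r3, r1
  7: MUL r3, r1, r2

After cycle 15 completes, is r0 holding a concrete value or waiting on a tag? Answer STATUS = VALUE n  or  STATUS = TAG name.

STATUS = VALUE -28

c1: issue SUB r2<-Add1 | r0:8,r1:1,r2:Add1,r3:3
c2: issue MUL r3<-Mul1 | r0:8,r1:1,r2:Add1,r3:Mul1
c3: CDB Add1=-7; issue MUL r3<-Mul2 | r0:8,r1:1,r2:-7,r3:Mul2
c4: issue ADD r0<-Add1 | r0:Add1,r1:1,r2:-7,r3:Mul2
c5: issue ADD r0<-Add2 | r0:Add2,r1:1,r2:-7,r3:Mul2
c6: CDB Add1=-6; issue ADD r0<-Add1 | r0:Add1,r1:1,r2:-7,r3:Mul2
c7: CDB Mul1=3; issue SUB r3<-Add3 | r0:Add1,r1:1,r2:-7,r3:Add3
c8: issue MUL r3<-Mul1 | r0:Add1,r1:1,r2:-7,r3:Mul1
c9: - | r0:Add1,r1:1,r2:-7,r3:Mul1
c10: - | r0:Add1,r1:1,r2:-7,r3:Mul1
c11: CDB Mul2=-21 | r0:Add1,r1:1,r2:-7,r3:Mul1
c12: CDB Mul1=-7 | r0:Add1,r1:1,r2:-7,r3:-7
c13: CDB Add1=-28 | r0:-28,r1:1,r2:-7,r3:-7
c14: CDB Add2=-27 | r0:-28,r1:1,r2:-7,r3:-7
c15: CDB Add3=-22 | r0:-28,r1:1,r2:-7,r3:-7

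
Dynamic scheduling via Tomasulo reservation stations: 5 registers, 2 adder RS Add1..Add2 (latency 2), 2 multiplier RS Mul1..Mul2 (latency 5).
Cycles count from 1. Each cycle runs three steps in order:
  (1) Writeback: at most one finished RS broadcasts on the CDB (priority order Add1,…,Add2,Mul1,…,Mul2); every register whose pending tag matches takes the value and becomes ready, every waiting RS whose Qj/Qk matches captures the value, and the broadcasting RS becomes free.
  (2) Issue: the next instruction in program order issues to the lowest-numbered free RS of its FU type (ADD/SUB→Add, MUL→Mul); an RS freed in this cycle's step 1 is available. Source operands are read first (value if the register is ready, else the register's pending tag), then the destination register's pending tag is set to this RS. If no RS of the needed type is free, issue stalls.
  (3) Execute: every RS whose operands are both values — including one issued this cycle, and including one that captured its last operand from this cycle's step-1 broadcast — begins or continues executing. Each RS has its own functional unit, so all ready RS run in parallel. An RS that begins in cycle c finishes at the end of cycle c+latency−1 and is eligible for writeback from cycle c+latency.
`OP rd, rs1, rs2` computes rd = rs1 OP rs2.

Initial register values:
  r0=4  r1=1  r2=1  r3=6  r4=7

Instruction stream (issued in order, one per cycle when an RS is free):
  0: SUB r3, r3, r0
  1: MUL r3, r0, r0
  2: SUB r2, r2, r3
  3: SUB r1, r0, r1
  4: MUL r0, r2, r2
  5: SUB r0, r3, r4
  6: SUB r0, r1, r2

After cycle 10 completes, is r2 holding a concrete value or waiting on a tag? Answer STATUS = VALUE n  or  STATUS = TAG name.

cycle 1: issue SUB r3<-Add1 // r0:4,r1:1,r2:1,r3:Add1,r4:7
cycle 2: issue MUL r3<-Mul1 // r0:4,r1:1,r2:1,r3:Mul1,r4:7
cycle 3: CDB Add1=2; issue SUB r2<-Add1 // r0:4,r1:1,r2:Add1,r3:Mul1,r4:7
cycle 4: issue SUB r1<-Add2 // r0:4,r1:Add2,r2:Add1,r3:Mul1,r4:7
cycle 5: issue MUL r0<-Mul2 // r0:Mul2,r1:Add2,r2:Add1,r3:Mul1,r4:7
cycle 6: CDB Add2=3; issue SUB r0<-Add2 // r0:Add2,r1:3,r2:Add1,r3:Mul1,r4:7
cycle 7: CDB Mul1=16; stall // r0:Add2,r1:3,r2:Add1,r3:16,r4:7
cycle 8: stall // r0:Add2,r1:3,r2:Add1,r3:16,r4:7
cycle 9: CDB Add1=-15; issue SUB r0<-Add1 // r0:Add1,r1:3,r2:-15,r3:16,r4:7
cycle 10: CDB Add2=9 // r0:Add1,r1:3,r2:-15,r3:16,r4:7

STATUS = VALUE -15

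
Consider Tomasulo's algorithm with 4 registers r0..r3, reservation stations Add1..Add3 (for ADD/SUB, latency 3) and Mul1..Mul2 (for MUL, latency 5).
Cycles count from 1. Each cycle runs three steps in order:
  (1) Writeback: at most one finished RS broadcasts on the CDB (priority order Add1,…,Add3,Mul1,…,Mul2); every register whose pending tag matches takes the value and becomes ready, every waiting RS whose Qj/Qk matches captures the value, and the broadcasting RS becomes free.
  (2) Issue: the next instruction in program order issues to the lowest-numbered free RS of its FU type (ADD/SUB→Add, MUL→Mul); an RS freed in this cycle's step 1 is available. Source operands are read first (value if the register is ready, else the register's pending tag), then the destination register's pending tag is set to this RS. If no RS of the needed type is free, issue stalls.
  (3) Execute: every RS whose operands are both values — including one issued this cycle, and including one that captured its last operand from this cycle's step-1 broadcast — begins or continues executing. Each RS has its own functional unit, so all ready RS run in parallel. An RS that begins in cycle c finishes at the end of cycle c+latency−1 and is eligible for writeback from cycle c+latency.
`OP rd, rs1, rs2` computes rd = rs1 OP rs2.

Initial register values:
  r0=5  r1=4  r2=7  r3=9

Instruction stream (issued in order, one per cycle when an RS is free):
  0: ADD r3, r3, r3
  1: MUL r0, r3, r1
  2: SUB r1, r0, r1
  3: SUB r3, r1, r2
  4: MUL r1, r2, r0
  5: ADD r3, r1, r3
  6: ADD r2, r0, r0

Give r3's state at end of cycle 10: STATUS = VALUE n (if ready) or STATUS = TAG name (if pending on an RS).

cycle 1: issue ADD r3<-Add1 // r0:5,r1:4,r2:7,r3:Add1
cycle 2: issue MUL r0<-Mul1 // r0:Mul1,r1:4,r2:7,r3:Add1
cycle 3: issue SUB r1<-Add2 // r0:Mul1,r1:Add2,r2:7,r3:Add1
cycle 4: CDB Add1=18; issue SUB r3<-Add1 // r0:Mul1,r1:Add2,r2:7,r3:Add1
cycle 5: issue MUL r1<-Mul2 // r0:Mul1,r1:Mul2,r2:7,r3:Add1
cycle 6: issue ADD r3<-Add3 // r0:Mul1,r1:Mul2,r2:7,r3:Add3
cycle 7: stall // r0:Mul1,r1:Mul2,r2:7,r3:Add3
cycle 8: stall // r0:Mul1,r1:Mul2,r2:7,r3:Add3
cycle 9: CDB Mul1=72; stall // r0:72,r1:Mul2,r2:7,r3:Add3
cycle 10: stall // r0:72,r1:Mul2,r2:7,r3:Add3

STATUS = TAG Add3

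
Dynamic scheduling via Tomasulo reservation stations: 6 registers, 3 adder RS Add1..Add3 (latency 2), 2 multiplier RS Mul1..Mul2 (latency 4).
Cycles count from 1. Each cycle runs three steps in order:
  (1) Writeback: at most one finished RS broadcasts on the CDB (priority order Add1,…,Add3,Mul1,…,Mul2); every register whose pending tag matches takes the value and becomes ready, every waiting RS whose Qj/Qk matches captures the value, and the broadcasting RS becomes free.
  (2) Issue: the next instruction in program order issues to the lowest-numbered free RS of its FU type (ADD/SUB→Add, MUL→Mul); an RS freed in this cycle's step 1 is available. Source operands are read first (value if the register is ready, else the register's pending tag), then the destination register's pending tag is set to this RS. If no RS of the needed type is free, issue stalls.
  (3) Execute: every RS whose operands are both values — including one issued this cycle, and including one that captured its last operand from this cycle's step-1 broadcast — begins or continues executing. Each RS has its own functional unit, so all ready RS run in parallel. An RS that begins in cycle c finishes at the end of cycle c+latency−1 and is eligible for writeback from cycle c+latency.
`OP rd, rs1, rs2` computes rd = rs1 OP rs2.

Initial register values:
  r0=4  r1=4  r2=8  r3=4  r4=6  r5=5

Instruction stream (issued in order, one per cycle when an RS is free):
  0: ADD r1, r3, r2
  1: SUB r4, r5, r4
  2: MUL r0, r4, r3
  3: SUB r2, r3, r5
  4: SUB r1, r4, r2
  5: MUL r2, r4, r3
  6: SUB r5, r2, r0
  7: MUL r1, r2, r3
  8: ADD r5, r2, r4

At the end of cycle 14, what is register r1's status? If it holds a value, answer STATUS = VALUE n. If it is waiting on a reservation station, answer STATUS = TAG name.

STATUS = VALUE -16

cycle 1: issue ADD r1<-Add1 // r0:4,r1:Add1,r2:8,r3:4,r4:6,r5:5
cycle 2: issue SUB r4<-Add2 // r0:4,r1:Add1,r2:8,r3:4,r4:Add2,r5:5
cycle 3: CDB Add1=12; issue MUL r0<-Mul1 // r0:Mul1,r1:12,r2:8,r3:4,r4:Add2,r5:5
cycle 4: CDB Add2=-1; issue SUB r2<-Add1 // r0:Mul1,r1:12,r2:Add1,r3:4,r4:-1,r5:5
cycle 5: issue SUB r1<-Add2 // r0:Mul1,r1:Add2,r2:Add1,r3:4,r4:-1,r5:5
cycle 6: CDB Add1=-1; issue MUL r2<-Mul2 // r0:Mul1,r1:Add2,r2:Mul2,r3:4,r4:-1,r5:5
cycle 7: issue SUB r5<-Add1 // r0:Mul1,r1:Add2,r2:Mul2,r3:4,r4:-1,r5:Add1
cycle 8: CDB Add2=0; stall // r0:Mul1,r1:0,r2:Mul2,r3:4,r4:-1,r5:Add1
cycle 9: CDB Mul1=-4; issue MUL r1<-Mul1 // r0:-4,r1:Mul1,r2:Mul2,r3:4,r4:-1,r5:Add1
cycle 10: CDB Mul2=-4; issue ADD r5<-Add2 // r0:-4,r1:Mul1,r2:-4,r3:4,r4:-1,r5:Add2
cycle 11: - // r0:-4,r1:Mul1,r2:-4,r3:4,r4:-1,r5:Add2
cycle 12: CDB Add1=0 // r0:-4,r1:Mul1,r2:-4,r3:4,r4:-1,r5:Add2
cycle 13: CDB Add2=-5 // r0:-4,r1:Mul1,r2:-4,r3:4,r4:-1,r5:-5
cycle 14: CDB Mul1=-16 // r0:-4,r1:-16,r2:-4,r3:4,r4:-1,r5:-5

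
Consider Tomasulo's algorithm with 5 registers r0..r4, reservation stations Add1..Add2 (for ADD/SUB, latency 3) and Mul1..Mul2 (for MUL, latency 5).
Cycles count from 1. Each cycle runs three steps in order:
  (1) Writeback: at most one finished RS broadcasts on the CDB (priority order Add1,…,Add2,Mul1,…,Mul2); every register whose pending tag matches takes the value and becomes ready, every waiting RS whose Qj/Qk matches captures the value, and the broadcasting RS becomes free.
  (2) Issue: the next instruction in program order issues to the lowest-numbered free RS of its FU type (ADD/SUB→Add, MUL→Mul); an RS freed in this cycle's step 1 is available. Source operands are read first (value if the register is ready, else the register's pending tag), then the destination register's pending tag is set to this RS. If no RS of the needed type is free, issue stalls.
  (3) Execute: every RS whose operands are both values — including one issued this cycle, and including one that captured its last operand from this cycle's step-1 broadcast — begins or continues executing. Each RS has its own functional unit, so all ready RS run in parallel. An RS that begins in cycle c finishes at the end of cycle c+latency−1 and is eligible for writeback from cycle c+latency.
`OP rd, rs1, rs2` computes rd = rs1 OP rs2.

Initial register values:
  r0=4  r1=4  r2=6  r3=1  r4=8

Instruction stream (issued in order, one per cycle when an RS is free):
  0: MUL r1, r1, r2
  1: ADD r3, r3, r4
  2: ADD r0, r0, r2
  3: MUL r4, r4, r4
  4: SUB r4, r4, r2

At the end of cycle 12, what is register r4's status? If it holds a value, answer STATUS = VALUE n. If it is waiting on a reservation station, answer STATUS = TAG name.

c1: issue MUL r1<-Mul1 | r0:4,r1:Mul1,r2:6,r3:1,r4:8
c2: issue ADD r3<-Add1 | r0:4,r1:Mul1,r2:6,r3:Add1,r4:8
c3: issue ADD r0<-Add2 | r0:Add2,r1:Mul1,r2:6,r3:Add1,r4:8
c4: issue MUL r4<-Mul2 | r0:Add2,r1:Mul1,r2:6,r3:Add1,r4:Mul2
c5: CDB Add1=9; issue SUB r4<-Add1 | r0:Add2,r1:Mul1,r2:6,r3:9,r4:Add1
c6: CDB Add2=10 | r0:10,r1:Mul1,r2:6,r3:9,r4:Add1
c7: CDB Mul1=24 | r0:10,r1:24,r2:6,r3:9,r4:Add1
c8: - | r0:10,r1:24,r2:6,r3:9,r4:Add1
c9: CDB Mul2=64 | r0:10,r1:24,r2:6,r3:9,r4:Add1
c10: - | r0:10,r1:24,r2:6,r3:9,r4:Add1
c11: - | r0:10,r1:24,r2:6,r3:9,r4:Add1
c12: CDB Add1=58 | r0:10,r1:24,r2:6,r3:9,r4:58

STATUS = VALUE 58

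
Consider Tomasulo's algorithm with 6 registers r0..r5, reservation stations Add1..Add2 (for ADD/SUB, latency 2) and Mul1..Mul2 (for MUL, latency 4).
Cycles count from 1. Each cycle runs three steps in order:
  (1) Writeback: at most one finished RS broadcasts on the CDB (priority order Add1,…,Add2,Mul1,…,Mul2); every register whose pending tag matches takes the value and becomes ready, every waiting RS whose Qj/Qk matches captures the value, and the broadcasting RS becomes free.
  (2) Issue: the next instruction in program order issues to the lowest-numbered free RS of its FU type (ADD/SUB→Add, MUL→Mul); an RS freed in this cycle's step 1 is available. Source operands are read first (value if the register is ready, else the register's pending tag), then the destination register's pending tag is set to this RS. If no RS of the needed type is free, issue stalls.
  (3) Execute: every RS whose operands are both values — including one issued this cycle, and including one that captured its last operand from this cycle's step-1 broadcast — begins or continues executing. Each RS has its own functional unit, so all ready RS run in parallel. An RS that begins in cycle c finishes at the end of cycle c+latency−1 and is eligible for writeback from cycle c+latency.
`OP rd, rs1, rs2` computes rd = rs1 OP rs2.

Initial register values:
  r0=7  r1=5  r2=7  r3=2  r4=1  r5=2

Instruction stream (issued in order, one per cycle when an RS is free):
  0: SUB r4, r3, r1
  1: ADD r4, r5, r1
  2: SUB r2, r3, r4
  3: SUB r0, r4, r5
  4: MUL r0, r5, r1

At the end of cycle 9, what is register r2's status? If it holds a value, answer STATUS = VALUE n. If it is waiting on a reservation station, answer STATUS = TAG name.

STATUS = VALUE -5

cycle 1: issue SUB r4<-Add1 // r0:7,r1:5,r2:7,r3:2,r4:Add1,r5:2
cycle 2: issue ADD r4<-Add2 // r0:7,r1:5,r2:7,r3:2,r4:Add2,r5:2
cycle 3: CDB Add1=-3; issue SUB r2<-Add1 // r0:7,r1:5,r2:Add1,r3:2,r4:Add2,r5:2
cycle 4: CDB Add2=7; issue SUB r0<-Add2 // r0:Add2,r1:5,r2:Add1,r3:2,r4:7,r5:2
cycle 5: issue MUL r0<-Mul1 // r0:Mul1,r1:5,r2:Add1,r3:2,r4:7,r5:2
cycle 6: CDB Add1=-5 // r0:Mul1,r1:5,r2:-5,r3:2,r4:7,r5:2
cycle 7: CDB Add2=5 // r0:Mul1,r1:5,r2:-5,r3:2,r4:7,r5:2
cycle 8: - // r0:Mul1,r1:5,r2:-5,r3:2,r4:7,r5:2
cycle 9: CDB Mul1=10 // r0:10,r1:5,r2:-5,r3:2,r4:7,r5:2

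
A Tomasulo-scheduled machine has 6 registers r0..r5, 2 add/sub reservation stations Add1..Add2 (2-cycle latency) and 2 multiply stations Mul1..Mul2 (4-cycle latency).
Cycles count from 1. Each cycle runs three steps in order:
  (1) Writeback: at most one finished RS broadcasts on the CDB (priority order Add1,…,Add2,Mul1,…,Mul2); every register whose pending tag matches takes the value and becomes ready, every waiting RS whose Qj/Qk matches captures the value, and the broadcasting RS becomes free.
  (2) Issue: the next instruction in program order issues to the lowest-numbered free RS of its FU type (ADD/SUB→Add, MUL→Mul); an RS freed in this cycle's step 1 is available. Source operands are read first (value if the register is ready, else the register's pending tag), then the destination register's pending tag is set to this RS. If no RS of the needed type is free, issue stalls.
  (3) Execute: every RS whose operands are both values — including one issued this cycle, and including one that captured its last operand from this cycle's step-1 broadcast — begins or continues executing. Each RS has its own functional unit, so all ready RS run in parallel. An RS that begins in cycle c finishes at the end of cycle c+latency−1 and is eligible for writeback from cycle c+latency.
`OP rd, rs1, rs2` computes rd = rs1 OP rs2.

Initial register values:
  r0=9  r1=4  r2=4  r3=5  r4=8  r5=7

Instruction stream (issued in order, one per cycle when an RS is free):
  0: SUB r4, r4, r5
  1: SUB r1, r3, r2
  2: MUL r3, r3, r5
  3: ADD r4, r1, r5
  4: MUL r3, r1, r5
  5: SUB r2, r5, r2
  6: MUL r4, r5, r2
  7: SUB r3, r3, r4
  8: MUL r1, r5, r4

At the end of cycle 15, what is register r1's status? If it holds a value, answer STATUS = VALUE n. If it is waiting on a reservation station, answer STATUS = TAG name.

STATUS = TAG Mul2

  c1: issue SUB r4<-Add1  regs: r0:9,r1:4,r2:4,r3:5,r4:Add1,r5:7
  c2: issue SUB r1<-Add2  regs: r0:9,r1:Add2,r2:4,r3:5,r4:Add1,r5:7
  c3: CDB Add1=1; issue MUL r3<-Mul1  regs: r0:9,r1:Add2,r2:4,r3:Mul1,r4:1,r5:7
  c4: CDB Add2=1; issue ADD r4<-Add1  regs: r0:9,r1:1,r2:4,r3:Mul1,r4:Add1,r5:7
  c5: issue MUL r3<-Mul2  regs: r0:9,r1:1,r2:4,r3:Mul2,r4:Add1,r5:7
  c6: CDB Add1=8; issue SUB r2<-Add1  regs: r0:9,r1:1,r2:Add1,r3:Mul2,r4:8,r5:7
  c7: CDB Mul1=35; issue MUL r4<-Mul1  regs: r0:9,r1:1,r2:Add1,r3:Mul2,r4:Mul1,r5:7
  c8: CDB Add1=3; issue SUB r3<-Add1  regs: r0:9,r1:1,r2:3,r3:Add1,r4:Mul1,r5:7
  c9: CDB Mul2=7; issue MUL r1<-Mul2  regs: r0:9,r1:Mul2,r2:3,r3:Add1,r4:Mul1,r5:7
  c10: -  regs: r0:9,r1:Mul2,r2:3,r3:Add1,r4:Mul1,r5:7
  c11: -  regs: r0:9,r1:Mul2,r2:3,r3:Add1,r4:Mul1,r5:7
  c12: CDB Mul1=21  regs: r0:9,r1:Mul2,r2:3,r3:Add1,r4:21,r5:7
  c13: -  regs: r0:9,r1:Mul2,r2:3,r3:Add1,r4:21,r5:7
  c14: CDB Add1=-14  regs: r0:9,r1:Mul2,r2:3,r3:-14,r4:21,r5:7
  c15: -  regs: r0:9,r1:Mul2,r2:3,r3:-14,r4:21,r5:7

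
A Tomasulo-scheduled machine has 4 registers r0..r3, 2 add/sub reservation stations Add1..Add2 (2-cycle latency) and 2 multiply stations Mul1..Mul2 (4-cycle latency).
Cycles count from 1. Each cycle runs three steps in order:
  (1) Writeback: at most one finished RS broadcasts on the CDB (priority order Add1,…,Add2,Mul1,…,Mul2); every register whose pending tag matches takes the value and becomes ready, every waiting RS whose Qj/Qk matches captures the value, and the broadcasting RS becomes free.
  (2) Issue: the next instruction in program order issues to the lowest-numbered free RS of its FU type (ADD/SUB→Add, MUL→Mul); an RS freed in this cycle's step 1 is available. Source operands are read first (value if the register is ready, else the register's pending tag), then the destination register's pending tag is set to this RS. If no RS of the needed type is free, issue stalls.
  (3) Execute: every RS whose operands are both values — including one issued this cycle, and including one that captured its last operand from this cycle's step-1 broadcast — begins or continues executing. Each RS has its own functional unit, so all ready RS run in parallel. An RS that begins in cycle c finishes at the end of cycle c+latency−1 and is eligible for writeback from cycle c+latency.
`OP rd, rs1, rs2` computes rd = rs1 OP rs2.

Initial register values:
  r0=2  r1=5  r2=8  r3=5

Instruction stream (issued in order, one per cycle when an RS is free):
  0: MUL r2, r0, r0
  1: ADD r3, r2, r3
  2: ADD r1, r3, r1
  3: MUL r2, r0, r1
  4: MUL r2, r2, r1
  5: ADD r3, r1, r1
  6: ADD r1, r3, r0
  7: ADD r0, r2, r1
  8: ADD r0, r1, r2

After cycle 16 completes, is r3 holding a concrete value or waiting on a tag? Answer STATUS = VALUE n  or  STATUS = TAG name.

STATUS = VALUE 28

  c1: issue MUL r2<-Mul1  regs: r0:2,r1:5,r2:Mul1,r3:5
  c2: issue ADD r3<-Add1  regs: r0:2,r1:5,r2:Mul1,r3:Add1
  c3: issue ADD r1<-Add2  regs: r0:2,r1:Add2,r2:Mul1,r3:Add1
  c4: issue MUL r2<-Mul2  regs: r0:2,r1:Add2,r2:Mul2,r3:Add1
  c5: CDB Mul1=4; issue MUL r2<-Mul1  regs: r0:2,r1:Add2,r2:Mul1,r3:Add1
  c6: stall  regs: r0:2,r1:Add2,r2:Mul1,r3:Add1
  c7: CDB Add1=9; issue ADD r3<-Add1  regs: r0:2,r1:Add2,r2:Mul1,r3:Add1
  c8: stall  regs: r0:2,r1:Add2,r2:Mul1,r3:Add1
  c9: CDB Add2=14; issue ADD r1<-Add2  regs: r0:2,r1:Add2,r2:Mul1,r3:Add1
  c10: stall  regs: r0:2,r1:Add2,r2:Mul1,r3:Add1
  c11: CDB Add1=28; issue ADD r0<-Add1  regs: r0:Add1,r1:Add2,r2:Mul1,r3:28
  c12: stall  regs: r0:Add1,r1:Add2,r2:Mul1,r3:28
  c13: CDB Add2=30; issue ADD r0<-Add2  regs: r0:Add2,r1:30,r2:Mul1,r3:28
  c14: CDB Mul2=28  regs: r0:Add2,r1:30,r2:Mul1,r3:28
  c15: -  regs: r0:Add2,r1:30,r2:Mul1,r3:28
  c16: -  regs: r0:Add2,r1:30,r2:Mul1,r3:28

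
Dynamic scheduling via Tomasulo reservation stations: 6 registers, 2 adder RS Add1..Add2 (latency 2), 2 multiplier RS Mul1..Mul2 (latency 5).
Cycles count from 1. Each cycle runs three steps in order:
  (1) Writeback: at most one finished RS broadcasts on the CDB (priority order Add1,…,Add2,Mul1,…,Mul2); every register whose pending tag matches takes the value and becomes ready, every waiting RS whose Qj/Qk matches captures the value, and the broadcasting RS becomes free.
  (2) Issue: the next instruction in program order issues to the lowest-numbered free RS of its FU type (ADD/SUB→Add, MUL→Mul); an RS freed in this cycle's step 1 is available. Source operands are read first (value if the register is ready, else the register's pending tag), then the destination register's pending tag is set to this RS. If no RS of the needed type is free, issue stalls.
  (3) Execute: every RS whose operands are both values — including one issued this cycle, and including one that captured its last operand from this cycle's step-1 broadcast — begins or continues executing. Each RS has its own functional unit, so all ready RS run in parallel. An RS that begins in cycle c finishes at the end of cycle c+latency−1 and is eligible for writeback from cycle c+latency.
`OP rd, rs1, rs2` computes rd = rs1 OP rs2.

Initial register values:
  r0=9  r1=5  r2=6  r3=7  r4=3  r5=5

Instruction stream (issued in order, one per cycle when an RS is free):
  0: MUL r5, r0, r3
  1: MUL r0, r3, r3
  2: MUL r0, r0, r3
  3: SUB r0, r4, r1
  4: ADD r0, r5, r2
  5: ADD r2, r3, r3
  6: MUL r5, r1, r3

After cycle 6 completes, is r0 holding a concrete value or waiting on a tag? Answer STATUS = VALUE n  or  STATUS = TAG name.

STATUS = TAG Mul1

  c1: issue MUL r5<-Mul1  regs: r0:9,r1:5,r2:6,r3:7,r4:3,r5:Mul1
  c2: issue MUL r0<-Mul2  regs: r0:Mul2,r1:5,r2:6,r3:7,r4:3,r5:Mul1
  c3: stall  regs: r0:Mul2,r1:5,r2:6,r3:7,r4:3,r5:Mul1
  c4: stall  regs: r0:Mul2,r1:5,r2:6,r3:7,r4:3,r5:Mul1
  c5: stall  regs: r0:Mul2,r1:5,r2:6,r3:7,r4:3,r5:Mul1
  c6: CDB Mul1=63; issue MUL r0<-Mul1  regs: r0:Mul1,r1:5,r2:6,r3:7,r4:3,r5:63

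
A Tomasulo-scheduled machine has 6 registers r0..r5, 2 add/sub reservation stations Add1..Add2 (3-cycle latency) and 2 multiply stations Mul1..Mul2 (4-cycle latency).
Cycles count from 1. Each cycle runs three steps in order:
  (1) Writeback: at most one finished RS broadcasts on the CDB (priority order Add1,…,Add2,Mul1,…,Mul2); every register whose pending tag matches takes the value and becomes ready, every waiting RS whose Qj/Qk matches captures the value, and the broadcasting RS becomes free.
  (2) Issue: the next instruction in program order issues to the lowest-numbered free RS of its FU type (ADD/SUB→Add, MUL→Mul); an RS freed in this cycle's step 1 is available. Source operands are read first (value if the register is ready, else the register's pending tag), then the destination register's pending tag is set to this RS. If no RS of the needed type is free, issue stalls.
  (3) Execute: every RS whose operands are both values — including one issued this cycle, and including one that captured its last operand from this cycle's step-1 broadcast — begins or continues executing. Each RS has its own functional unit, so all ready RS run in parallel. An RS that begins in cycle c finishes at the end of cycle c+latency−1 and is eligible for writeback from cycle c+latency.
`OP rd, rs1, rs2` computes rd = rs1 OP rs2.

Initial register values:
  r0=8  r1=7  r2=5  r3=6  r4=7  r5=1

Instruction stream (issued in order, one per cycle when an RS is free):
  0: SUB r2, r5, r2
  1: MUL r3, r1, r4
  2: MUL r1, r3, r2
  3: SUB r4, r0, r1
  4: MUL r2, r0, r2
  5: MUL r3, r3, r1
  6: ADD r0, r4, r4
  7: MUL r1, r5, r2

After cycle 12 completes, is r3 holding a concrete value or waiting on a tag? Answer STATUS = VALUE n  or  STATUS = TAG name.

  c1: issue SUB r2<-Add1  regs: r0:8,r1:7,r2:Add1,r3:6,r4:7,r5:1
  c2: issue MUL r3<-Mul1  regs: r0:8,r1:7,r2:Add1,r3:Mul1,r4:7,r5:1
  c3: issue MUL r1<-Mul2  regs: r0:8,r1:Mul2,r2:Add1,r3:Mul1,r4:7,r5:1
  c4: CDB Add1=-4; issue SUB r4<-Add1  regs: r0:8,r1:Mul2,r2:-4,r3:Mul1,r4:Add1,r5:1
  c5: stall  regs: r0:8,r1:Mul2,r2:-4,r3:Mul1,r4:Add1,r5:1
  c6: CDB Mul1=49; issue MUL r2<-Mul1  regs: r0:8,r1:Mul2,r2:Mul1,r3:49,r4:Add1,r5:1
  c7: stall  regs: r0:8,r1:Mul2,r2:Mul1,r3:49,r4:Add1,r5:1
  c8: stall  regs: r0:8,r1:Mul2,r2:Mul1,r3:49,r4:Add1,r5:1
  c9: stall  regs: r0:8,r1:Mul2,r2:Mul1,r3:49,r4:Add1,r5:1
  c10: CDB Mul1=-32; issue MUL r3<-Mul1  regs: r0:8,r1:Mul2,r2:-32,r3:Mul1,r4:Add1,r5:1
  c11: CDB Mul2=-196; issue ADD r0<-Add2  regs: r0:Add2,r1:-196,r2:-32,r3:Mul1,r4:Add1,r5:1
  c12: issue MUL r1<-Mul2  regs: r0:Add2,r1:Mul2,r2:-32,r3:Mul1,r4:Add1,r5:1

STATUS = TAG Mul1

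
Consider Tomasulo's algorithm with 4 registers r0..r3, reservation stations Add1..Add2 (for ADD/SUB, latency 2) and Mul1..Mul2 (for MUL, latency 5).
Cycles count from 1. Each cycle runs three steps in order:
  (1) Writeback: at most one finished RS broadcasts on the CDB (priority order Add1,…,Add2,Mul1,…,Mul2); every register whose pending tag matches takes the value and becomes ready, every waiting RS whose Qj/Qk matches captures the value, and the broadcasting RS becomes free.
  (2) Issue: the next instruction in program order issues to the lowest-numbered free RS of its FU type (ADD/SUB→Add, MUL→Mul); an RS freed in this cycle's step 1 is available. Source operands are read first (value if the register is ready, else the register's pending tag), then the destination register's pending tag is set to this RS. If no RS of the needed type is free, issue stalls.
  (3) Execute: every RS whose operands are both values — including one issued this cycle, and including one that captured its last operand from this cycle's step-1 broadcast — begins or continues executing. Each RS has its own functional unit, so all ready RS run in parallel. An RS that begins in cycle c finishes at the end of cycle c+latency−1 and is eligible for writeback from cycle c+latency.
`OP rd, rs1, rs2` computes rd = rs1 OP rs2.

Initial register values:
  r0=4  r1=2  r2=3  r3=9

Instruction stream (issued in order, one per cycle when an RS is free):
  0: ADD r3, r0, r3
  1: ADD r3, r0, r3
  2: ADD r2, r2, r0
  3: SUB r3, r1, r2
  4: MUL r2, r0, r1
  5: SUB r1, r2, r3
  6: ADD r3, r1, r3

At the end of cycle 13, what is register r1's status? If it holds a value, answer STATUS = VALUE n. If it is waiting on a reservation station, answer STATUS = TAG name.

STATUS = VALUE 13

c1: issue ADD r3<-Add1 | r0:4,r1:2,r2:3,r3:Add1
c2: issue ADD r3<-Add2 | r0:4,r1:2,r2:3,r3:Add2
c3: CDB Add1=13; issue ADD r2<-Add1 | r0:4,r1:2,r2:Add1,r3:Add2
c4: stall | r0:4,r1:2,r2:Add1,r3:Add2
c5: CDB Add1=7; issue SUB r3<-Add1 | r0:4,r1:2,r2:7,r3:Add1
c6: CDB Add2=17; issue MUL r2<-Mul1 | r0:4,r1:2,r2:Mul1,r3:Add1
c7: CDB Add1=-5; issue SUB r1<-Add1 | r0:4,r1:Add1,r2:Mul1,r3:-5
c8: issue ADD r3<-Add2 | r0:4,r1:Add1,r2:Mul1,r3:Add2
c9: - | r0:4,r1:Add1,r2:Mul1,r3:Add2
c10: - | r0:4,r1:Add1,r2:Mul1,r3:Add2
c11: CDB Mul1=8 | r0:4,r1:Add1,r2:8,r3:Add2
c12: - | r0:4,r1:Add1,r2:8,r3:Add2
c13: CDB Add1=13 | r0:4,r1:13,r2:8,r3:Add2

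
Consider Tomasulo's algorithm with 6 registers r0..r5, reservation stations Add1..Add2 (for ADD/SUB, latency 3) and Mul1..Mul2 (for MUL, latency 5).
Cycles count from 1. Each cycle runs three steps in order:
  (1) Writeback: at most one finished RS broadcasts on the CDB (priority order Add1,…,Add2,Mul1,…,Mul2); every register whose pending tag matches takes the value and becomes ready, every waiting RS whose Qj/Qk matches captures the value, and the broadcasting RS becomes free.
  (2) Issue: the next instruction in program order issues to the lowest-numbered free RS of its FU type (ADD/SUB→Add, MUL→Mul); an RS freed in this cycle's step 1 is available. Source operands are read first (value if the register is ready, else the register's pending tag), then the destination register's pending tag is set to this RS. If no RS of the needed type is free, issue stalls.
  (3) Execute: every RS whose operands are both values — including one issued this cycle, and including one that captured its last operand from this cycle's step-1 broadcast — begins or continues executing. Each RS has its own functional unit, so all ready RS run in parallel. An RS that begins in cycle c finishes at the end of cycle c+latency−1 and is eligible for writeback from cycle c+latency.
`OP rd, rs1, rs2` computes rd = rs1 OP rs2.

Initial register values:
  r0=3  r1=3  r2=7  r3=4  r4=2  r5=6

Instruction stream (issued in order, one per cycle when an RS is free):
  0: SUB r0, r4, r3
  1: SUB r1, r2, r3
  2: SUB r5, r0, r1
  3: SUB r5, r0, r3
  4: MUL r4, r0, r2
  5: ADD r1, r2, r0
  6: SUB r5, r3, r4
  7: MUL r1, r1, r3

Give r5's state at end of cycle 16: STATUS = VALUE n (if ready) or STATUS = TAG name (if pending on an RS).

c1: issue SUB r0<-Add1 | r0:Add1,r1:3,r2:7,r3:4,r4:2,r5:6
c2: issue SUB r1<-Add2 | r0:Add1,r1:Add2,r2:7,r3:4,r4:2,r5:6
c3: stall | r0:Add1,r1:Add2,r2:7,r3:4,r4:2,r5:6
c4: CDB Add1=-2; issue SUB r5<-Add1 | r0:-2,r1:Add2,r2:7,r3:4,r4:2,r5:Add1
c5: CDB Add2=3; issue SUB r5<-Add2 | r0:-2,r1:3,r2:7,r3:4,r4:2,r5:Add2
c6: issue MUL r4<-Mul1 | r0:-2,r1:3,r2:7,r3:4,r4:Mul1,r5:Add2
c7: stall | r0:-2,r1:3,r2:7,r3:4,r4:Mul1,r5:Add2
c8: CDB Add1=-5; issue ADD r1<-Add1 | r0:-2,r1:Add1,r2:7,r3:4,r4:Mul1,r5:Add2
c9: CDB Add2=-6; issue SUB r5<-Add2 | r0:-2,r1:Add1,r2:7,r3:4,r4:Mul1,r5:Add2
c10: issue MUL r1<-Mul2 | r0:-2,r1:Mul2,r2:7,r3:4,r4:Mul1,r5:Add2
c11: CDB Add1=5 | r0:-2,r1:Mul2,r2:7,r3:4,r4:Mul1,r5:Add2
c12: CDB Mul1=-14 | r0:-2,r1:Mul2,r2:7,r3:4,r4:-14,r5:Add2
c13: - | r0:-2,r1:Mul2,r2:7,r3:4,r4:-14,r5:Add2
c14: - | r0:-2,r1:Mul2,r2:7,r3:4,r4:-14,r5:Add2
c15: CDB Add2=18 | r0:-2,r1:Mul2,r2:7,r3:4,r4:-14,r5:18
c16: CDB Mul2=20 | r0:-2,r1:20,r2:7,r3:4,r4:-14,r5:18

STATUS = VALUE 18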